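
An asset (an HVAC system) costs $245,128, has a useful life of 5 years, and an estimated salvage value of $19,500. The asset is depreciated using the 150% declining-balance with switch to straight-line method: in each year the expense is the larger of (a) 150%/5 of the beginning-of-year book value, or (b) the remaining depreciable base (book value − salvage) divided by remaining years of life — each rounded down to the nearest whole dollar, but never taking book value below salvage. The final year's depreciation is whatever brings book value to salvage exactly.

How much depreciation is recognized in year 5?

Depreciable base = $245,128 − $19,500 = $225,628.
Year 1: DB = ⌊$245,128 × 150%/5⌋ = $73,538; SL = ⌊$225,628/5⌋ = $45,125 → take DB $73,538. Book value $171,590.
Year 2: DB = ⌊$171,590 × 150%/5⌋ = $51,477; SL = ⌊$152,090/4⌋ = $38,022 → take DB $51,477. Book value $120,113.
Year 3: DB = ⌊$120,113 × 150%/5⌋ = $36,033; SL = ⌊$100,613/3⌋ = $33,537 → take DB $36,033. Book value $84,080.
Year 4: DB = ⌊$84,080 × 150%/5⌋ = $25,224; SL = ⌊$64,580/2⌋ = $32,290 → take SL $32,290. Book value $51,790.
Year 5 (final): $51,790 − $19,500 = $32,290. Book value $19,500.

$32,290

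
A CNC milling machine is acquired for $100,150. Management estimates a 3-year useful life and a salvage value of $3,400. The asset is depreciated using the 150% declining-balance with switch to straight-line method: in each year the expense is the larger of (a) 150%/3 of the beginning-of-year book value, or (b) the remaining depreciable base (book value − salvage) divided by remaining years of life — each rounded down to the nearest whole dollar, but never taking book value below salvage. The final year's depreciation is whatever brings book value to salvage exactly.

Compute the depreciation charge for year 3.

Depreciable base = $100,150 − $3,400 = $96,750.
Year 1: DB = ⌊$100,150 × 150%/3⌋ = $50,075; SL = ⌊$96,750/3⌋ = $32,250 → take DB $50,075. Book value $50,075.
Year 2: DB = ⌊$50,075 × 150%/3⌋ = $25,037; SL = ⌊$46,675/2⌋ = $23,337 → take DB $25,037. Book value $25,038.
Year 3 (final): $25,038 − $3,400 = $21,638. Book value $3,400.

$21,638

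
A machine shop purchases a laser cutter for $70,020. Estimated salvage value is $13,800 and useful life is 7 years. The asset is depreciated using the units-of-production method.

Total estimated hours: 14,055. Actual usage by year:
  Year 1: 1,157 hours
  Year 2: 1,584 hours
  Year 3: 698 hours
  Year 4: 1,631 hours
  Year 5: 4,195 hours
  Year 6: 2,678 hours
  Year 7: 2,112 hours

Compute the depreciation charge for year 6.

Depreciable base = $70,020 − $13,800 = $56,220.
Rate = $56,220 / 14,055 hours = $4 per hour.
Year 1: 1,157 × $4 = $4,628. Book value $65,392.
Year 2: 1,584 × $4 = $6,336. Book value $59,056.
Year 3: 698 × $4 = $2,792. Book value $56,264.
Year 4: 1,631 × $4 = $6,524. Book value $49,740.
Year 5: 4,195 × $4 = $16,780. Book value $32,960.
Year 6: 2,678 × $4 = $10,712. Book value $22,248.

$10,712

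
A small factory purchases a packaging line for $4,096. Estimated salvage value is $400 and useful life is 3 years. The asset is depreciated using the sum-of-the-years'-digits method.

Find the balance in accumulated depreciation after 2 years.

$3,080

Depreciable base = $4,096 − $400 = $3,696.
Sum of the years' digits = 3+2+1 = 6.
Year 1: $3,696 × 3/6 = $1,848. Book value $2,248.
Year 2: $3,696 × 2/6 = $1,232. Book value $1,016.
Accumulated through year 2 = $4,096 − $1,016 = $3,080.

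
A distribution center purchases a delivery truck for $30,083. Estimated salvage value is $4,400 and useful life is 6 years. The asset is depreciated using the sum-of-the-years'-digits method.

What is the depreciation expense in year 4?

$3,669

Depreciable base = $30,083 − $4,400 = $25,683.
Sum of the years' digits = 6+5+4+3+2+1 = 21.
Year 1: $25,683 × 6/21 = $7,338. Book value $22,745.
Year 2: $25,683 × 5/21 = $6,115. Book value $16,630.
Year 3: $25,683 × 4/21 = $4,892. Book value $11,738.
Year 4: $25,683 × 3/21 = $3,669. Book value $8,069.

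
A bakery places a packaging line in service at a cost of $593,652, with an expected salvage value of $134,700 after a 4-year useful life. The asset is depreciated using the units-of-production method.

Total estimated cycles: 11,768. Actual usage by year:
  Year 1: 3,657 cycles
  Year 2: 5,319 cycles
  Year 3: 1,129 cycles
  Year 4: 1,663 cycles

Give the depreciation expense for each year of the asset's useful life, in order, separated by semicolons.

Depreciable base = $593,652 − $134,700 = $458,952.
Rate = $458,952 / 11,768 cycles = $39 per cycle.
Year 1: 3,657 × $39 = $142,623. Book value $451,029.
Year 2: 5,319 × $39 = $207,441. Book value $243,588.
Year 3: 1,129 × $39 = $44,031. Book value $199,557.
Year 4: 1,663 × $39 = $64,857. Book value $134,700.

$142,623; $207,441; $44,031; $64,857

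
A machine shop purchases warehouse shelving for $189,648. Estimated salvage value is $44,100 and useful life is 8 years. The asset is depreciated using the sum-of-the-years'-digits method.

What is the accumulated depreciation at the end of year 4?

$105,118

Depreciable base = $189,648 − $44,100 = $145,548.
Sum of the years' digits = 8+7+6+5+4+3+2+1 = 36.
Year 1: $145,548 × 8/36 = $32,344. Book value $157,304.
Year 2: $145,548 × 7/36 = $28,301. Book value $129,003.
Year 3: $145,548 × 6/36 = $24,258. Book value $104,745.
Year 4: $145,548 × 5/36 = $20,215. Book value $84,530.
Accumulated through year 4 = $189,648 − $84,530 = $105,118.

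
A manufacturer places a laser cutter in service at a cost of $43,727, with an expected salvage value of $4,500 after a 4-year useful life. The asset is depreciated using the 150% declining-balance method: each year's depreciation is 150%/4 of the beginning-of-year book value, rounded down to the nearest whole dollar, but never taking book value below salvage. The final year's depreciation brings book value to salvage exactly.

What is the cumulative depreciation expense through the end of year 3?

$33,050

Depreciable base = $43,727 − $4,500 = $39,227.
Year 1: ⌊$43,727 × 150%/4⌋ = $16,397. Book value $27,330.
Year 2: ⌊$27,330 × 150%/4⌋ = $10,248. Book value $17,082.
Year 3: ⌊$17,082 × 150%/4⌋ = $6,405. Book value $10,677.
Accumulated through year 3 = $43,727 − $10,677 = $33,050.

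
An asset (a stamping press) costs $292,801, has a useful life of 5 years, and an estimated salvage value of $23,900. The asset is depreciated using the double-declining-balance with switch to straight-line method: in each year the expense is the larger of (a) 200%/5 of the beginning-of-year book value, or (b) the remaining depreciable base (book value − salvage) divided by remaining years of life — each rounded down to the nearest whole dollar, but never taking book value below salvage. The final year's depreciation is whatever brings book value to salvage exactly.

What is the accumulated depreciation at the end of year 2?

$187,392

Depreciable base = $292,801 − $23,900 = $268,901.
Year 1: DB = ⌊$292,801 × 200%/5⌋ = $117,120; SL = ⌊$268,901/5⌋ = $53,780 → take DB $117,120. Book value $175,681.
Year 2: DB = ⌊$175,681 × 200%/5⌋ = $70,272; SL = ⌊$151,781/4⌋ = $37,945 → take DB $70,272. Book value $105,409.
Accumulated through year 2 = $292,801 − $105,409 = $187,392.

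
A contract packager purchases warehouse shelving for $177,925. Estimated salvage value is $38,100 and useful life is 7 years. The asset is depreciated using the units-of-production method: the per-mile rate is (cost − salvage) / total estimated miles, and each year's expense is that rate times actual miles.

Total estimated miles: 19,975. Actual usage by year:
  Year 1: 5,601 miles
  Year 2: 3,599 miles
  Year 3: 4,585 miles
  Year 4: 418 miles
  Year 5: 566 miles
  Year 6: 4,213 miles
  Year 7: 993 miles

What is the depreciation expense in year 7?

$6,951

Depreciable base = $177,925 − $38,100 = $139,825.
Rate = $139,825 / 19,975 miles = $7 per mile.
Year 1: 5,601 × $7 = $39,207. Book value $138,718.
Year 2: 3,599 × $7 = $25,193. Book value $113,525.
Year 3: 4,585 × $7 = $32,095. Book value $81,430.
Year 4: 418 × $7 = $2,926. Book value $78,504.
Year 5: 566 × $7 = $3,962. Book value $74,542.
Year 6: 4,213 × $7 = $29,491. Book value $45,051.
Year 7: 993 × $7 = $6,951. Book value $38,100.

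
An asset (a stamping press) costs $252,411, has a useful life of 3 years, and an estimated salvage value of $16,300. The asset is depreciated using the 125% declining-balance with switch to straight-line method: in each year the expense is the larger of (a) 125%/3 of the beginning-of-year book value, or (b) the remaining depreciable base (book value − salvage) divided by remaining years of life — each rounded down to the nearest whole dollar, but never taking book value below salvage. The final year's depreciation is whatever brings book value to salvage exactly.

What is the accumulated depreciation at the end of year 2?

Depreciable base = $252,411 − $16,300 = $236,111.
Year 1: DB = ⌊$252,411 × 125%/3⌋ = $105,171; SL = ⌊$236,111/3⌋ = $78,703 → take DB $105,171. Book value $147,240.
Year 2: DB = ⌊$147,240 × 125%/3⌋ = $61,350; SL = ⌊$130,940/2⌋ = $65,470 → take SL $65,470. Book value $81,770.
Accumulated through year 2 = $252,411 − $81,770 = $170,641.

$170,641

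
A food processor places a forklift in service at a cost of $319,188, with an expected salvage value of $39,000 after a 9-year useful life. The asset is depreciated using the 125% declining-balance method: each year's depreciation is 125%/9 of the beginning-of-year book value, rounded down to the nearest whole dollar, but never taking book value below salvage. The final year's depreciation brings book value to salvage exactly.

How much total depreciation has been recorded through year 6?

$189,049

Depreciable base = $319,188 − $39,000 = $280,188.
Year 1: ⌊$319,188 × 125%/9⌋ = $44,331. Book value $274,857.
Year 2: ⌊$274,857 × 125%/9⌋ = $38,174. Book value $236,683.
Year 3: ⌊$236,683 × 125%/9⌋ = $32,872. Book value $203,811.
Year 4: ⌊$203,811 × 125%/9⌋ = $28,307. Book value $175,504.
Year 5: ⌊$175,504 × 125%/9⌋ = $24,375. Book value $151,129.
Year 6: ⌊$151,129 × 125%/9⌋ = $20,990. Book value $130,139.
Accumulated through year 6 = $319,188 − $130,139 = $189,049.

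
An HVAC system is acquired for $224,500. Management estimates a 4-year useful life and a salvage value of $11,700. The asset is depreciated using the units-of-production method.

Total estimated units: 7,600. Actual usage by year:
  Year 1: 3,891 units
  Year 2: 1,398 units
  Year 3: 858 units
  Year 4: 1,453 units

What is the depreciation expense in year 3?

Depreciable base = $224,500 − $11,700 = $212,800.
Rate = $212,800 / 7,600 units = $28 per unit.
Year 1: 3,891 × $28 = $108,948. Book value $115,552.
Year 2: 1,398 × $28 = $39,144. Book value $76,408.
Year 3: 858 × $28 = $24,024. Book value $52,384.

$24,024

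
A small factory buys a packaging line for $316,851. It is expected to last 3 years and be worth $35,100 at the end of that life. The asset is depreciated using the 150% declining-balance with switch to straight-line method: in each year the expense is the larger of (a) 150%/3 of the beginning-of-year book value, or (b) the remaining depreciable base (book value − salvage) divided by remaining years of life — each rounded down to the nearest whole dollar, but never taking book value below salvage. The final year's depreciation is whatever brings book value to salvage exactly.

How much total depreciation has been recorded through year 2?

Depreciable base = $316,851 − $35,100 = $281,751.
Year 1: DB = ⌊$316,851 × 150%/3⌋ = $158,425; SL = ⌊$281,751/3⌋ = $93,917 → take DB $158,425. Book value $158,426.
Year 2: DB = ⌊$158,426 × 150%/3⌋ = $79,213; SL = ⌊$123,326/2⌋ = $61,663 → take DB $79,213. Book value $79,213.
Accumulated through year 2 = $316,851 − $79,213 = $237,638.

$237,638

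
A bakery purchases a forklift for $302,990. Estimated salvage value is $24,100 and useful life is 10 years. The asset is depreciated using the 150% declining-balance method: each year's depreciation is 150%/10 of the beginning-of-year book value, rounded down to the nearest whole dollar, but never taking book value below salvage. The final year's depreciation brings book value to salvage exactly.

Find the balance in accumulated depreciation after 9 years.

Depreciable base = $302,990 − $24,100 = $278,890.
Year 1: ⌊$302,990 × 150%/10⌋ = $45,448. Book value $257,542.
Year 2: ⌊$257,542 × 150%/10⌋ = $38,631. Book value $218,911.
Year 3: ⌊$218,911 × 150%/10⌋ = $32,836. Book value $186,075.
Year 4: ⌊$186,075 × 150%/10⌋ = $27,911. Book value $158,164.
Year 5: ⌊$158,164 × 150%/10⌋ = $23,724. Book value $134,440.
Year 6: ⌊$134,440 × 150%/10⌋ = $20,166. Book value $114,274.
Year 7: ⌊$114,274 × 150%/10⌋ = $17,141. Book value $97,133.
Year 8: ⌊$97,133 × 150%/10⌋ = $14,569. Book value $82,564.
Year 9: ⌊$82,564 × 150%/10⌋ = $12,384. Book value $70,180.
Accumulated through year 9 = $302,990 − $70,180 = $232,810.

$232,810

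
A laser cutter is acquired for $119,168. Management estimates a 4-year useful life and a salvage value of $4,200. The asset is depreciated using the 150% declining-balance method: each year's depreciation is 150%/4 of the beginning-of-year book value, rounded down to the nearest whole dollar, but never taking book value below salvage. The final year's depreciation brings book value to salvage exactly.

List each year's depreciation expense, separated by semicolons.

Depreciable base = $119,168 − $4,200 = $114,968.
Year 1: ⌊$119,168 × 150%/4⌋ = $44,688. Book value $74,480.
Year 2: ⌊$74,480 × 150%/4⌋ = $27,930. Book value $46,550.
Year 3: ⌊$46,550 × 150%/4⌋ = $17,456. Book value $29,094.
Year 4 (final): $29,094 − $4,200 = $24,894. Book value $4,200.

$44,688; $27,930; $17,456; $24,894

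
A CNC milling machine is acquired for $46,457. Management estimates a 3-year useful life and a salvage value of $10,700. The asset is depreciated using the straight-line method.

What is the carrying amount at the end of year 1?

$34,538

Depreciable base = $46,457 − $10,700 = $35,757.
Annual expense = $35,757 / 3 = $11,919.
End of year 1: book value $34,538.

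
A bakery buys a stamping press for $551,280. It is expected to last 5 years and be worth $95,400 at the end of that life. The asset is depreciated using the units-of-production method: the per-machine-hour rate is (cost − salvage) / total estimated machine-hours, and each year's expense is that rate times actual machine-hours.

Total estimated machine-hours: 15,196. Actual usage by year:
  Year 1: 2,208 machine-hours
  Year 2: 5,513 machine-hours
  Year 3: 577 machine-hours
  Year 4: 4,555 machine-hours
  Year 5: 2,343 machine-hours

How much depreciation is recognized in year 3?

Depreciable base = $551,280 − $95,400 = $455,880.
Rate = $455,880 / 15,196 machine-hours = $30 per machine-hour.
Year 1: 2,208 × $30 = $66,240. Book value $485,040.
Year 2: 5,513 × $30 = $165,390. Book value $319,650.
Year 3: 577 × $30 = $17,310. Book value $302,340.

$17,310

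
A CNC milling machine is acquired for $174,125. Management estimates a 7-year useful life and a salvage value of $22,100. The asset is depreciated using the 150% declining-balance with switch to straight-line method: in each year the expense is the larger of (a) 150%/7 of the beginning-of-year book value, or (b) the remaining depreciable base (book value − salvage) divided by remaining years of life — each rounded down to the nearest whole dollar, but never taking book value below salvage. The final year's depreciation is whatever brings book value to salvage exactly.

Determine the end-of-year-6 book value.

$36,855

Depreciable base = $174,125 − $22,100 = $152,025.
Year 1: DB = ⌊$174,125 × 150%/7⌋ = $37,312; SL = ⌊$152,025/7⌋ = $21,717 → take DB $37,312. Book value $136,813.
Year 2: DB = ⌊$136,813 × 150%/7⌋ = $29,317; SL = ⌊$114,713/6⌋ = $19,118 → take DB $29,317. Book value $107,496.
Year 3: DB = ⌊$107,496 × 150%/7⌋ = $23,034; SL = ⌊$85,396/5⌋ = $17,079 → take DB $23,034. Book value $84,462.
Year 4: DB = ⌊$84,462 × 150%/7⌋ = $18,099; SL = ⌊$62,362/4⌋ = $15,590 → take DB $18,099. Book value $66,363.
Year 5: DB = ⌊$66,363 × 150%/7⌋ = $14,220; SL = ⌊$44,263/3⌋ = $14,754 → take SL $14,754. Book value $51,609.
Year 6: DB = ⌊$51,609 × 150%/7⌋ = $11,059; SL = ⌊$29,509/2⌋ = $14,754 → take SL $14,754. Book value $36,855.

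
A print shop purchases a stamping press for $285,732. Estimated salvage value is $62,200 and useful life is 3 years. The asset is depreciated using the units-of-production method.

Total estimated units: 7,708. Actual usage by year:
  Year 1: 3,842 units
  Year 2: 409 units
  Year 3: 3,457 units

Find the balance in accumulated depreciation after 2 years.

$123,279

Depreciable base = $285,732 − $62,200 = $223,532.
Rate = $223,532 / 7,708 units = $29 per unit.
Year 1: 3,842 × $29 = $111,418. Book value $174,314.
Year 2: 409 × $29 = $11,861. Book value $162,453.
Accumulated through year 2 = $285,732 − $162,453 = $123,279.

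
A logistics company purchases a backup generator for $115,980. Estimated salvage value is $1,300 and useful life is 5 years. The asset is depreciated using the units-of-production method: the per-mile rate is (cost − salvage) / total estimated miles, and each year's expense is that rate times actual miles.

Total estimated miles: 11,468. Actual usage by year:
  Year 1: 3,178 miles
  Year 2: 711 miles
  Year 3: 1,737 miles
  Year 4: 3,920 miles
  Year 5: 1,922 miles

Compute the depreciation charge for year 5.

$19,220

Depreciable base = $115,980 − $1,300 = $114,680.
Rate = $114,680 / 11,468 miles = $10 per mile.
Year 1: 3,178 × $10 = $31,780. Book value $84,200.
Year 2: 711 × $10 = $7,110. Book value $77,090.
Year 3: 1,737 × $10 = $17,370. Book value $59,720.
Year 4: 3,920 × $10 = $39,200. Book value $20,520.
Year 5: 1,922 × $10 = $19,220. Book value $1,300.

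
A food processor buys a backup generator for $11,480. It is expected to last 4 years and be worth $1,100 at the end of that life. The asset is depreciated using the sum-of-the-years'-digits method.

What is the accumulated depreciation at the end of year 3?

$9,342

Depreciable base = $11,480 − $1,100 = $10,380.
Sum of the years' digits = 4+3+2+1 = 10.
Year 1: $10,380 × 4/10 = $4,152. Book value $7,328.
Year 2: $10,380 × 3/10 = $3,114. Book value $4,214.
Year 3: $10,380 × 2/10 = $2,076. Book value $2,138.
Accumulated through year 3 = $11,480 − $2,138 = $9,342.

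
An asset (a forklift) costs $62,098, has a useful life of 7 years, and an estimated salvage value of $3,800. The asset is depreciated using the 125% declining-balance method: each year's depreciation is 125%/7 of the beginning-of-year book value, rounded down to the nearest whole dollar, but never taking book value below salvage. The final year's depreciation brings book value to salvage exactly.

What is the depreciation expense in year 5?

$5,048

Depreciable base = $62,098 − $3,800 = $58,298.
Year 1: ⌊$62,098 × 125%/7⌋ = $11,088. Book value $51,010.
Year 2: ⌊$51,010 × 125%/7⌋ = $9,108. Book value $41,902.
Year 3: ⌊$41,902 × 125%/7⌋ = $7,482. Book value $34,420.
Year 4: ⌊$34,420 × 125%/7⌋ = $6,146. Book value $28,274.
Year 5: ⌊$28,274 × 125%/7⌋ = $5,048. Book value $23,226.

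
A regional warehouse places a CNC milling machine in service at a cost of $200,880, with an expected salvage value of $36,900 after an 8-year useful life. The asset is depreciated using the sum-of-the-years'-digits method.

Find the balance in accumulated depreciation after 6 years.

Depreciable base = $200,880 − $36,900 = $163,980.
Sum of the years' digits = 8+7+6+5+4+3+2+1 = 36.
Year 1: $163,980 × 8/36 = $36,440. Book value $164,440.
Year 2: $163,980 × 7/36 = $31,885. Book value $132,555.
Year 3: $163,980 × 6/36 = $27,330. Book value $105,225.
Year 4: $163,980 × 5/36 = $22,775. Book value $82,450.
Year 5: $163,980 × 4/36 = $18,220. Book value $64,230.
Year 6: $163,980 × 3/36 = $13,665. Book value $50,565.
Accumulated through year 6 = $200,880 − $50,565 = $150,315.

$150,315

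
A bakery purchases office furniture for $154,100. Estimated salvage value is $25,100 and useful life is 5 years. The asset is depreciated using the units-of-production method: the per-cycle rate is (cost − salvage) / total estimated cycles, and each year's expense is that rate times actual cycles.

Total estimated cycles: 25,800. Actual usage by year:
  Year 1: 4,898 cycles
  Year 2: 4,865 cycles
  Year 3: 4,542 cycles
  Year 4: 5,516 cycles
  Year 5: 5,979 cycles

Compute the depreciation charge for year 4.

Depreciable base = $154,100 − $25,100 = $129,000.
Rate = $129,000 / 25,800 cycles = $5 per cycle.
Year 1: 4,898 × $5 = $24,490. Book value $129,610.
Year 2: 4,865 × $5 = $24,325. Book value $105,285.
Year 3: 4,542 × $5 = $22,710. Book value $82,575.
Year 4: 5,516 × $5 = $27,580. Book value $54,995.

$27,580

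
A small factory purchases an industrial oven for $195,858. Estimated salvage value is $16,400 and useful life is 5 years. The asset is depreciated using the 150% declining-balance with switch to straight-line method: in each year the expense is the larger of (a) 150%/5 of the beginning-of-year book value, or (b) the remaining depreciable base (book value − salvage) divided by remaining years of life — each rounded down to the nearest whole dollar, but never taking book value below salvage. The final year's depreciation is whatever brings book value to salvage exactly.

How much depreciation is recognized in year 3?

$28,791

Depreciable base = $195,858 − $16,400 = $179,458.
Year 1: DB = ⌊$195,858 × 150%/5⌋ = $58,757; SL = ⌊$179,458/5⌋ = $35,891 → take DB $58,757. Book value $137,101.
Year 2: DB = ⌊$137,101 × 150%/5⌋ = $41,130; SL = ⌊$120,701/4⌋ = $30,175 → take DB $41,130. Book value $95,971.
Year 3: DB = ⌊$95,971 × 150%/5⌋ = $28,791; SL = ⌊$79,571/3⌋ = $26,523 → take DB $28,791. Book value $67,180.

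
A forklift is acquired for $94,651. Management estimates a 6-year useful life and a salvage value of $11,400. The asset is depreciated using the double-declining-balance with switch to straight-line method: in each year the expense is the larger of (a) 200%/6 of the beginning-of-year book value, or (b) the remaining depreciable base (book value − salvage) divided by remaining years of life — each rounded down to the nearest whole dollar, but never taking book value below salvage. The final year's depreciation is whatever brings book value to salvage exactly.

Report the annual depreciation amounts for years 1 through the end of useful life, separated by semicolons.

$31,550; $21,033; $14,022; $9,348; $6,232; $1,066

Depreciable base = $94,651 − $11,400 = $83,251.
Year 1: DB = ⌊$94,651 × 200%/6⌋ = $31,550; SL = ⌊$83,251/6⌋ = $13,875 → take DB $31,550. Book value $63,101.
Year 2: DB = ⌊$63,101 × 200%/6⌋ = $21,033; SL = ⌊$51,701/5⌋ = $10,340 → take DB $21,033. Book value $42,068.
Year 3: DB = ⌊$42,068 × 200%/6⌋ = $14,022; SL = ⌊$30,668/4⌋ = $7,667 → take DB $14,022. Book value $28,046.
Year 4: DB = ⌊$28,046 × 200%/6⌋ = $9,348; SL = ⌊$16,646/3⌋ = $5,548 → take DB $9,348. Book value $18,698.
Year 5: DB = ⌊$18,698 × 200%/6⌋ = $6,232; SL = ⌊$7,298/2⌋ = $3,649 → take DB $6,232. Book value $12,466.
Year 6 (final): $12,466 − $11,400 = $1,066. Book value $11,400.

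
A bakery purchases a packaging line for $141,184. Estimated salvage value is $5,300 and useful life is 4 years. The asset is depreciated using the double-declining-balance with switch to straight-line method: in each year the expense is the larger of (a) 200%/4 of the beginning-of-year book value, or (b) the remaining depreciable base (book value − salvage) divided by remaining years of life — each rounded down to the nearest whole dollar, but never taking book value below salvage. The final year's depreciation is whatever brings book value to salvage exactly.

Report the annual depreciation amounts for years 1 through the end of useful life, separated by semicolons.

Depreciable base = $141,184 − $5,300 = $135,884.
Year 1: DB = ⌊$141,184 × 200%/4⌋ = $70,592; SL = ⌊$135,884/4⌋ = $33,971 → take DB $70,592. Book value $70,592.
Year 2: DB = ⌊$70,592 × 200%/4⌋ = $35,296; SL = ⌊$65,292/3⌋ = $21,764 → take DB $35,296. Book value $35,296.
Year 3: DB = ⌊$35,296 × 200%/4⌋ = $17,648; SL = ⌊$29,996/2⌋ = $14,998 → take DB $17,648. Book value $17,648.
Year 4 (final): $17,648 − $5,300 = $12,348. Book value $5,300.

$70,592; $35,296; $17,648; $12,348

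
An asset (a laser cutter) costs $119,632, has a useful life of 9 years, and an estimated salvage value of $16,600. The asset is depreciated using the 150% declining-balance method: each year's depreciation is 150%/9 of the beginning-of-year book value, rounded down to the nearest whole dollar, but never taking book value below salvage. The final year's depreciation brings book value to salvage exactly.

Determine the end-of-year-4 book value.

Depreciable base = $119,632 − $16,600 = $103,032.
Year 1: ⌊$119,632 × 150%/9⌋ = $19,938. Book value $99,694.
Year 2: ⌊$99,694 × 150%/9⌋ = $16,615. Book value $83,079.
Year 3: ⌊$83,079 × 150%/9⌋ = $13,846. Book value $69,233.
Year 4: ⌊$69,233 × 150%/9⌋ = $11,538. Book value $57,695.

$57,695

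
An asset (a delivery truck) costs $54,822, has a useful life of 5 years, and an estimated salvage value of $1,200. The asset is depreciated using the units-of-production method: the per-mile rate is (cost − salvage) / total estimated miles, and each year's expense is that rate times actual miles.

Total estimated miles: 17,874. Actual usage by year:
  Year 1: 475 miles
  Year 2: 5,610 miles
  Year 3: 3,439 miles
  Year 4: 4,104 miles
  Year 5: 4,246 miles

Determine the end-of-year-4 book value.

$13,938

Depreciable base = $54,822 − $1,200 = $53,622.
Rate = $53,622 / 17,874 miles = $3 per mile.
Year 1: 475 × $3 = $1,425. Book value $53,397.
Year 2: 5,610 × $3 = $16,830. Book value $36,567.
Year 3: 3,439 × $3 = $10,317. Book value $26,250.
Year 4: 4,104 × $3 = $12,312. Book value $13,938.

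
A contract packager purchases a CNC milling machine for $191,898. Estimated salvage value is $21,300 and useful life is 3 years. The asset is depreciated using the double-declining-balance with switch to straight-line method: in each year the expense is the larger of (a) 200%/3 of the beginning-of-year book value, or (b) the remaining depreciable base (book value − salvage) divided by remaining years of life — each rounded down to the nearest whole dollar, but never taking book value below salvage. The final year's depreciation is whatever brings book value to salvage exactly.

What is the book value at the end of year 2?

Depreciable base = $191,898 − $21,300 = $170,598.
Year 1: DB = ⌊$191,898 × 200%/3⌋ = $127,932; SL = ⌊$170,598/3⌋ = $56,866 → take DB $127,932. Book value $63,966.
Year 2: DB = ⌊$63,966 × 200%/3⌋ = $42,644; SL = ⌊$42,666/2⌋ = $21,333 → take DB $42,644. Book value $21,322.

$21,322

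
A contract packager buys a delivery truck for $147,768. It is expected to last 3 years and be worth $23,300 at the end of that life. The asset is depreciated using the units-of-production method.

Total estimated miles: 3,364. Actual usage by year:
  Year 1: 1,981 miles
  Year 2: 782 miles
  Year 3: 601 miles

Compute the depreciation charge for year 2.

$28,934

Depreciable base = $147,768 − $23,300 = $124,468.
Rate = $124,468 / 3,364 miles = $37 per mile.
Year 1: 1,981 × $37 = $73,297. Book value $74,471.
Year 2: 782 × $37 = $28,934. Book value $45,537.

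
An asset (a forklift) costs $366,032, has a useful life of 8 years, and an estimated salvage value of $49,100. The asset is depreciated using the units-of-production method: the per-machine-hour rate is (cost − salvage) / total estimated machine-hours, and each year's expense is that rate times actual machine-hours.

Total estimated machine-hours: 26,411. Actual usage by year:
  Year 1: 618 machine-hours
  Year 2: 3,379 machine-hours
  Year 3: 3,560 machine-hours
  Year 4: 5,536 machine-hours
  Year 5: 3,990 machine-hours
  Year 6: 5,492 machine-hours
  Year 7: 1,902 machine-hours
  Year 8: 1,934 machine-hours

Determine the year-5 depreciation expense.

$47,880

Depreciable base = $366,032 − $49,100 = $316,932.
Rate = $316,932 / 26,411 machine-hours = $12 per machine-hour.
Year 1: 618 × $12 = $7,416. Book value $358,616.
Year 2: 3,379 × $12 = $40,548. Book value $318,068.
Year 3: 3,560 × $12 = $42,720. Book value $275,348.
Year 4: 5,536 × $12 = $66,432. Book value $208,916.
Year 5: 3,990 × $12 = $47,880. Book value $161,036.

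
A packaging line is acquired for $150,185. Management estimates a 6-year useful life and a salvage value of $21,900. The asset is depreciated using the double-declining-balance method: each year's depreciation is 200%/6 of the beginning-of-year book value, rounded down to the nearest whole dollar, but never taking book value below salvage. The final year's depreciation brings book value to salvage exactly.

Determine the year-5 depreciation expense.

$7,767

Depreciable base = $150,185 − $21,900 = $128,285.
Year 1: ⌊$150,185 × 200%/6⌋ = $50,061. Book value $100,124.
Year 2: ⌊$100,124 × 200%/6⌋ = $33,374. Book value $66,750.
Year 3: ⌊$66,750 × 200%/6⌋ = $22,250. Book value $44,500.
Year 4: ⌊$44,500 × 200%/6⌋ = $14,833. Book value $29,667.
Year 5: ⌊$29,667 × 200%/6⌋ = $9,889, capped at $7,767. Book value $21,900.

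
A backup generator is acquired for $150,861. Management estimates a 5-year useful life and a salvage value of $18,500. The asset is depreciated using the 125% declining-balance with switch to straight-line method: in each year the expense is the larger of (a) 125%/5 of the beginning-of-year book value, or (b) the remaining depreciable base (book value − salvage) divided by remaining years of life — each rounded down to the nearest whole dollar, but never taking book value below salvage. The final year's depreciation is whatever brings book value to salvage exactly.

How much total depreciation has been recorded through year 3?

Depreciable base = $150,861 − $18,500 = $132,361.
Year 1: DB = ⌊$150,861 × 125%/5⌋ = $37,715; SL = ⌊$132,361/5⌋ = $26,472 → take DB $37,715. Book value $113,146.
Year 2: DB = ⌊$113,146 × 125%/5⌋ = $28,286; SL = ⌊$94,646/4⌋ = $23,661 → take DB $28,286. Book value $84,860.
Year 3: DB = ⌊$84,860 × 125%/5⌋ = $21,215; SL = ⌊$66,360/3⌋ = $22,120 → take SL $22,120. Book value $62,740.
Accumulated through year 3 = $150,861 − $62,740 = $88,121.

$88,121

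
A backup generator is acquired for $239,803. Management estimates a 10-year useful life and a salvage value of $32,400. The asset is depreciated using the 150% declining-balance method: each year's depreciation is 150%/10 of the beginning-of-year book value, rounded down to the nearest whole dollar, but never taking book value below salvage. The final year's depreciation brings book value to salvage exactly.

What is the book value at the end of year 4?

$125,181

Depreciable base = $239,803 − $32,400 = $207,403.
Year 1: ⌊$239,803 × 150%/10⌋ = $35,970. Book value $203,833.
Year 2: ⌊$203,833 × 150%/10⌋ = $30,574. Book value $173,259.
Year 3: ⌊$173,259 × 150%/10⌋ = $25,988. Book value $147,271.
Year 4: ⌊$147,271 × 150%/10⌋ = $22,090. Book value $125,181.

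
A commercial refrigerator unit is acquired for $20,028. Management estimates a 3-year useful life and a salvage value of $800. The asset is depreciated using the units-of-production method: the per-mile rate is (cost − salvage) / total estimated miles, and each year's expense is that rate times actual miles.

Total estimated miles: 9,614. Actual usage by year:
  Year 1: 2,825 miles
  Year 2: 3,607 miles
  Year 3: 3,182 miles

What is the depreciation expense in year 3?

Depreciable base = $20,028 − $800 = $19,228.
Rate = $19,228 / 9,614 miles = $2 per mile.
Year 1: 2,825 × $2 = $5,650. Book value $14,378.
Year 2: 3,607 × $2 = $7,214. Book value $7,164.
Year 3: 3,182 × $2 = $6,364. Book value $800.

$6,364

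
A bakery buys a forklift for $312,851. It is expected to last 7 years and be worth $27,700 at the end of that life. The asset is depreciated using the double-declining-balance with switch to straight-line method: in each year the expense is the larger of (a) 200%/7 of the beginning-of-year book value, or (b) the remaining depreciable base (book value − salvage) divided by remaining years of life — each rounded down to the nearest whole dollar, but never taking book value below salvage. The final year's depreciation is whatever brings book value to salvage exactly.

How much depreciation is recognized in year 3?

$45,605

Depreciable base = $312,851 − $27,700 = $285,151.
Year 1: DB = ⌊$312,851 × 200%/7⌋ = $89,386; SL = ⌊$285,151/7⌋ = $40,735 → take DB $89,386. Book value $223,465.
Year 2: DB = ⌊$223,465 × 200%/7⌋ = $63,847; SL = ⌊$195,765/6⌋ = $32,627 → take DB $63,847. Book value $159,618.
Year 3: DB = ⌊$159,618 × 200%/7⌋ = $45,605; SL = ⌊$131,918/5⌋ = $26,383 → take DB $45,605. Book value $114,013.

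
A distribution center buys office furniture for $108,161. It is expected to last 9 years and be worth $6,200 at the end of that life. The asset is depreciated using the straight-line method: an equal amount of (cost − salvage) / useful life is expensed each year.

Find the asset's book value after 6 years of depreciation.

Depreciable base = $108,161 − $6,200 = $101,961.
Annual expense = $101,961 / 9 = $11,329.
End of year 1: book value $96,832.
End of year 2: book value $85,503.
End of year 3: book value $74,174.
End of year 4: book value $62,845.
End of year 5: book value $51,516.
End of year 6: book value $40,187.

$40,187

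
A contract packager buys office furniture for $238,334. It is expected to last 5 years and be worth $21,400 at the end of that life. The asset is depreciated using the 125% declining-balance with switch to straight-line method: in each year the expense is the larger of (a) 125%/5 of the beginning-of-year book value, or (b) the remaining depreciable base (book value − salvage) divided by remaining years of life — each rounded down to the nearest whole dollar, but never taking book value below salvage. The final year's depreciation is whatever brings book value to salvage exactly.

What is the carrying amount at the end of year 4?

$58,955

Depreciable base = $238,334 − $21,400 = $216,934.
Year 1: DB = ⌊$238,334 × 125%/5⌋ = $59,583; SL = ⌊$216,934/5⌋ = $43,386 → take DB $59,583. Book value $178,751.
Year 2: DB = ⌊$178,751 × 125%/5⌋ = $44,687; SL = ⌊$157,351/4⌋ = $39,337 → take DB $44,687. Book value $134,064.
Year 3: DB = ⌊$134,064 × 125%/5⌋ = $33,516; SL = ⌊$112,664/3⌋ = $37,554 → take SL $37,554. Book value $96,510.
Year 4: DB = ⌊$96,510 × 125%/5⌋ = $24,127; SL = ⌊$75,110/2⌋ = $37,555 → take SL $37,555. Book value $58,955.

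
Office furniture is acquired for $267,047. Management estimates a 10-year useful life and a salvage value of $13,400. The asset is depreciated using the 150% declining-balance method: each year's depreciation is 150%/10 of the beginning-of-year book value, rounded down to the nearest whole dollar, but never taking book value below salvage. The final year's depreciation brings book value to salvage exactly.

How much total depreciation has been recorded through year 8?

Depreciable base = $267,047 − $13,400 = $253,647.
Year 1: ⌊$267,047 × 150%/10⌋ = $40,057. Book value $226,990.
Year 2: ⌊$226,990 × 150%/10⌋ = $34,048. Book value $192,942.
Year 3: ⌊$192,942 × 150%/10⌋ = $28,941. Book value $164,001.
Year 4: ⌊$164,001 × 150%/10⌋ = $24,600. Book value $139,401.
Year 5: ⌊$139,401 × 150%/10⌋ = $20,910. Book value $118,491.
Year 6: ⌊$118,491 × 150%/10⌋ = $17,773. Book value $100,718.
Year 7: ⌊$100,718 × 150%/10⌋ = $15,107. Book value $85,611.
Year 8: ⌊$85,611 × 150%/10⌋ = $12,841. Book value $72,770.
Accumulated through year 8 = $267,047 − $72,770 = $194,277.

$194,277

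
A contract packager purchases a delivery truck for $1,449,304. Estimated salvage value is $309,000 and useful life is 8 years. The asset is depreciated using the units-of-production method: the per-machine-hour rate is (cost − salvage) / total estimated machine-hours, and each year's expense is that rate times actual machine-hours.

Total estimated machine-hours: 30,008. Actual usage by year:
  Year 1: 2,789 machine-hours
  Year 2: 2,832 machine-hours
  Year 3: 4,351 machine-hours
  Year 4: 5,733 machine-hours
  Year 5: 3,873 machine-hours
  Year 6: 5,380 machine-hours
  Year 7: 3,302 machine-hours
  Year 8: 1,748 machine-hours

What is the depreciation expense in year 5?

Depreciable base = $1,449,304 − $309,000 = $1,140,304.
Rate = $1,140,304 / 30,008 machine-hours = $38 per machine-hour.
Year 1: 2,789 × $38 = $105,982. Book value $1,343,322.
Year 2: 2,832 × $38 = $107,616. Book value $1,235,706.
Year 3: 4,351 × $38 = $165,338. Book value $1,070,368.
Year 4: 5,733 × $38 = $217,854. Book value $852,514.
Year 5: 3,873 × $38 = $147,174. Book value $705,340.

$147,174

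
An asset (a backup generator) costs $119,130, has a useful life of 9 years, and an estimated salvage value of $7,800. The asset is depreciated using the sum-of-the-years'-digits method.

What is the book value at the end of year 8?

$10,274

Depreciable base = $119,130 − $7,800 = $111,330.
Sum of the years' digits = 9+8+7+6+5+4+3+2+1 = 45.
Year 1: $111,330 × 9/45 = $22,266. Book value $96,864.
Year 2: $111,330 × 8/45 = $19,792. Book value $77,072.
Year 3: $111,330 × 7/45 = $17,318. Book value $59,754.
Year 4: $111,330 × 6/45 = $14,844. Book value $44,910.
Year 5: $111,330 × 5/45 = $12,370. Book value $32,540.
Year 6: $111,330 × 4/45 = $9,896. Book value $22,644.
Year 7: $111,330 × 3/45 = $7,422. Book value $15,222.
Year 8: $111,330 × 2/45 = $4,948. Book value $10,274.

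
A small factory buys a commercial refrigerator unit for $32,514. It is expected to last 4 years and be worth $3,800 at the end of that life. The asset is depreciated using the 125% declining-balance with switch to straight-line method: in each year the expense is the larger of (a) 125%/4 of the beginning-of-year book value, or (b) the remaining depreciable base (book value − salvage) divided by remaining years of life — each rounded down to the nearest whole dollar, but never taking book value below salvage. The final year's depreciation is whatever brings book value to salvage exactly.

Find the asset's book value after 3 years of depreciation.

Depreciable base = $32,514 − $3,800 = $28,714.
Year 1: DB = ⌊$32,514 × 125%/4⌋ = $10,160; SL = ⌊$28,714/4⌋ = $7,178 → take DB $10,160. Book value $22,354.
Year 2: DB = ⌊$22,354 × 125%/4⌋ = $6,985; SL = ⌊$18,554/3⌋ = $6,184 → take DB $6,985. Book value $15,369.
Year 3: DB = ⌊$15,369 × 125%/4⌋ = $4,802; SL = ⌊$11,569/2⌋ = $5,784 → take SL $5,784. Book value $9,585.

$9,585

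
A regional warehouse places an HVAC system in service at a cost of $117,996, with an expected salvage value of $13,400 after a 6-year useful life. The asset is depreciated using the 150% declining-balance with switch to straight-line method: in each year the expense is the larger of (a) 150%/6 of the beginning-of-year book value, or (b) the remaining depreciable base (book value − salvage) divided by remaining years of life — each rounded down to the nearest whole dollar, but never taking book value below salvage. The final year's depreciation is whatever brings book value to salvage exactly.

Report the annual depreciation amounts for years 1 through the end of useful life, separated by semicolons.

Depreciable base = $117,996 − $13,400 = $104,596.
Year 1: DB = ⌊$117,996 × 150%/6⌋ = $29,499; SL = ⌊$104,596/6⌋ = $17,432 → take DB $29,499. Book value $88,497.
Year 2: DB = ⌊$88,497 × 150%/6⌋ = $22,124; SL = ⌊$75,097/5⌋ = $15,019 → take DB $22,124. Book value $66,373.
Year 3: DB = ⌊$66,373 × 150%/6⌋ = $16,593; SL = ⌊$52,973/4⌋ = $13,243 → take DB $16,593. Book value $49,780.
Year 4: DB = ⌊$49,780 × 150%/6⌋ = $12,445; SL = ⌊$36,380/3⌋ = $12,126 → take DB $12,445. Book value $37,335.
Year 5: DB = ⌊$37,335 × 150%/6⌋ = $9,333; SL = ⌊$23,935/2⌋ = $11,967 → take SL $11,967. Book value $25,368.
Year 6 (final): $25,368 − $13,400 = $11,968. Book value $13,400.

$29,499; $22,124; $16,593; $12,445; $11,967; $11,968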